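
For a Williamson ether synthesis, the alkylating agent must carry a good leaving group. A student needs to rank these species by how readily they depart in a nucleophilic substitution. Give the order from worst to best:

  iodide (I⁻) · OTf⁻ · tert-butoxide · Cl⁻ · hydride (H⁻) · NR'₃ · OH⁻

A good leaving group is a weak base: the lower the pKₐ of its conjugate acid, the more readily it departs.
OTf⁻: pKₐ(CF₃SO₃H (triflic acid)) ≈ -14
iodide (I⁻): pKₐ(HI) ≈ -10
Cl⁻: pKₐ(HCl) ≈ -7
NR'₃: pKₐ(R'₃NH⁺) ≈ 10.7
OH⁻: pKₐ(H₂O) ≈ 15.7
tert-butoxide: pKₐ(t-BuOH) ≈ 18
hydride (H⁻): pKₐ(H₂) ≈ 36
Reversing gives the worst-to-best order requested.

hydride (H⁻) < tert-butoxide < OH⁻ < NR'₃ < Cl⁻ < iodide (I⁻) < OTf⁻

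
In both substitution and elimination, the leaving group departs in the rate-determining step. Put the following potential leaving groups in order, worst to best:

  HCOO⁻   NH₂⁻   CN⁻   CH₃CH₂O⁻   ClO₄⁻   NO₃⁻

ClO₄⁻: pKₐ(HClO₄) ≈ -10
NO₃⁻: pKₐ(HNO₃) ≈ -1.3
HCOO⁻: pKₐ(HCOOH) ≈ 3.8
CN⁻: pKₐ(HCN) ≈ 9.2
CH₃CH₂O⁻: pKₐ(CH₃CH₂OH) ≈ 16
NH₂⁻: pKₐ(NH₃) ≈ 38
Reversing gives the worst-to-best order requested.

NH₂⁻ < CH₃CH₂O⁻ < CN⁻ < HCOO⁻ < NO₃⁻ < ClO₄⁻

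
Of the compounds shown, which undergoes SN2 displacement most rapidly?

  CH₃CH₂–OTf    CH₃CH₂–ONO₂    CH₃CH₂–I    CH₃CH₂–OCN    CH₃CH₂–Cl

Identical carbon frameworks mean the comparison reduces to leaving-group quality.
Leaving-group ability tracks the stability of the departed species; conjugate-acid pKₐ is the usual yardstick (lower pKₐ → better LG).
CH₃CH₂–OTf loses OTf⁻: pKₐ(CF₃SO₃H (triflic acid)) ≈ -14
CH₃CH₂–I loses I⁻: pKₐ(HI) ≈ -10
CH₃CH₂–Cl loses Cl⁻: pKₐ(HCl) ≈ -7
CH₃CH₂–ONO₂ loses NO₃⁻: pKₐ(HNO₃) ≈ -1.3
CH₃CH₂–OCN loses NCO⁻: pKₐ(HOCN) ≈ 3.5

CH₃CH₂–OTf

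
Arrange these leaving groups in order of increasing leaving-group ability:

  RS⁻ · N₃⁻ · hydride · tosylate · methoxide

hydride < methoxide < RS⁻ < N₃⁻ < tosylate

Rank by basicity of the departing species: weakest base leaves most easily.
tosylate: pKₐ(p-CH₃C₆H₄SO₃H (TsOH)) ≈ -2.8 — resonance-delocalised arenesulfonate
N₃⁻: pKₐ(HN₃) ≈ 4.7 — linear, resonance-stabilised
RS⁻: pKₐ(RSH (a thiol)) ≈ 10.5
methoxide: pKₐ(CH₃OH) ≈ 15.5 — strong base; alkoxides do not leave unassisted
hydride: pKₐ(H₂) ≈ 36
Listed from poorest to best leaving group as asked.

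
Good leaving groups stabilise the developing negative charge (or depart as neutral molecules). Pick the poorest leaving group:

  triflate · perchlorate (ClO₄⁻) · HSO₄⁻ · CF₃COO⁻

CF₃COO⁻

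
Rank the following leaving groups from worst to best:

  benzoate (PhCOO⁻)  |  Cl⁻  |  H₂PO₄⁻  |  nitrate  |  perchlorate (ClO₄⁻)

benzoate (PhCOO⁻) < H₂PO₄⁻ < nitrate < Cl⁻ < perchlorate (ClO₄⁻)

perchlorate (ClO₄⁻): pKₐ(HClO₄) ≈ -10 — extremely weak base; rarely used for safety reasons
Cl⁻: pKₐ(HCl) ≈ -7
nitrate: pKₐ(HNO₃) ≈ -1.3
H₂PO₄⁻: pKₐ(H₃PO₄) ≈ 2.1 — moderate base; biological leaving group after further activation
benzoate (PhCOO⁻): pKₐ(C₆H₅COOH) ≈ 4.2
The question asks for worst first, so the sequence is read in increasing leaving-group ability.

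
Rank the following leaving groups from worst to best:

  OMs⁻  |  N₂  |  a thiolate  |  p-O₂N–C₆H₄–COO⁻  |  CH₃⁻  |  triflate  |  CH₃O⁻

CH₃⁻ < CH₃O⁻ < a thiolate < p-O₂N–C₆H₄–COO⁻ < OMs⁻ < triflate < N₂

N₂: no meaningful conjugate acid; N₂ departs as an exceptionally stable neutral molecule
triflate: pKₐ(CF₃SO₃H (triflic acid)) ≈ -14
OMs⁻: pKₐ(CH₃SO₃H (MsOH)) ≈ -1.9
p-O₂N–C₆H₄–COO⁻: pKₐ(p-nitrobenzoic acid) ≈ 3.4
a thiolate: pKₐ(RSH (a thiol)) ≈ 10.5
CH₃O⁻: pKₐ(CH₃OH) ≈ 15.5
CH₃⁻: pKₐ(CH₄) ≈ 48
Reversing gives the worst-to-best order requested.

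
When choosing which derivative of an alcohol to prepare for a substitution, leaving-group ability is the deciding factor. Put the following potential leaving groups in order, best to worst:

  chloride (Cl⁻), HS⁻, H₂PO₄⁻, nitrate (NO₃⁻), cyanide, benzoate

The more stable X⁻ (or X) is on its own — i.e. the weaker a base it is — the better a leaving group it makes.
chloride (Cl⁻): pKₐ(HCl) ≈ -7
nitrate (NO₃⁻): pKₐ(HNO₃) ≈ -1.3
H₂PO₄⁻: pKₐ(H₃PO₄) ≈ 2.1
benzoate: pKₐ(C₆H₅COOH) ≈ 4.2
HS⁻: pKₐ(H₂S) ≈ 7
cyanide: pKₐ(HCN) ≈ 9.2

chloride (Cl⁻) > nitrate (NO₃⁻) > H₂PO₄⁻ > benzoate > HS⁻ > cyanide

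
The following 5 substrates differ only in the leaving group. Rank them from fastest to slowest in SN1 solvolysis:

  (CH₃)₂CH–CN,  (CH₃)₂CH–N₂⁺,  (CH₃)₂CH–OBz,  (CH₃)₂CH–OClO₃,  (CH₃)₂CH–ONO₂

Identical carbon frameworks mean the comparison reduces to leaving-group quality.
Leaving-group ability tracks the stability of the departed species; conjugate-acid pKₐ is the usual yardstick (lower pKₐ → better LG).
(CH₃)₂CH–N₂⁺ loses N₂: no meaningful conjugate acid; N₂ departs as an exceptionally stable neutral molecule
(CH₃)₂CH–OClO₃ loses ClO₄⁻: pKₐ(HClO₄) ≈ -10
(CH₃)₂CH–ONO₂ loses NO₃⁻: pKₐ(HNO₃) ≈ -1.3
(CH₃)₂CH–OBz loses PhCOO⁻: pKₐ(C₆H₅COOH) ≈ 4.2
(CH₃)₂CH–CN loses CN⁻: pKₐ(HCN) ≈ 9.2

(CH₃)₂CH–N₂⁺ > (CH₃)₂CH–OClO₃ > (CH₃)₂CH–ONO₂ > (CH₃)₂CH–OBz > (CH₃)₂CH–CN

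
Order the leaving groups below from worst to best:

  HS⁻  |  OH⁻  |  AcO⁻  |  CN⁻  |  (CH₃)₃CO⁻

Leaving-group ability tracks the stability of the departed species; conjugate-acid pKₐ is the usual yardstick (lower pKₐ → better LG).
AcO⁻: pKₐ(CH₃COOH) ≈ 4.8
HS⁻: pKₐ(H₂S) ≈ 7
CN⁻: pKₐ(HCN) ≈ 9.2
OH⁻: pKₐ(H₂O) ≈ 15.7
(CH₃)₃CO⁻: pKₐ(t-BuOH) ≈ 18
Listed from poorest to best leaving group as asked.

(CH₃)₃CO⁻ < OH⁻ < CN⁻ < HS⁻ < AcO⁻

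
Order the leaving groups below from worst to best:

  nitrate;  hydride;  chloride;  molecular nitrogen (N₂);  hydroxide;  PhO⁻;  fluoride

molecular nitrogen (N₂): no meaningful conjugate acid; N₂ departs as an exceptionally stable neutral molecule
chloride: pKₐ(HCl) ≈ -7
nitrate: pKₐ(HNO₃) ≈ -1.3
fluoride: pKₐ(HF) ≈ 3.2
PhO⁻: pKₐ(C₆H₅OH (phenol)) ≈ 10
hydroxide: pKₐ(H₂O) ≈ 15.7
hydride: pKₐ(H₂) ≈ 36
Listed from poorest to best leaving group as asked.

hydride < hydroxide < PhO⁻ < fluoride < nitrate < chloride < molecular nitrogen (N₂)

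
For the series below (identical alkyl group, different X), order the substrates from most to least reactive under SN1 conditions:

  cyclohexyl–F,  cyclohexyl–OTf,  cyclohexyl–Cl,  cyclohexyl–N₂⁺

With the same alkyl group throughout, only the leaving group differentiates the rates.
Leaving-group ability tracks the stability of the departed species; conjugate-acid pKₐ is the usual yardstick (lower pKₐ → better LG).
cyclohexyl–N₂⁺ loses N₂: no meaningful conjugate acid; N₂ departs as an exceptionally stable neutral molecule
cyclohexyl–OTf loses OTf⁻: pKₐ(CF₃SO₃H (triflic acid)) ≈ -14
cyclohexyl–Cl loses Cl⁻: pKₐ(HCl) ≈ -7
cyclohexyl–F loses F⁻: pKₐ(HF) ≈ 3.2

cyclohexyl–N₂⁺ > cyclohexyl–OTf > cyclohexyl–Cl > cyclohexyl–F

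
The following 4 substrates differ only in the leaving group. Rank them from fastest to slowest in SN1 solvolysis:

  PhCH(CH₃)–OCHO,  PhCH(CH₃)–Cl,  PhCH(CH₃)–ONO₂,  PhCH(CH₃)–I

Identical carbon frameworks mean the comparison reduces to leaving-group quality.
Rank by basicity of the departing species: weakest base leaves most easily.
PhCH(CH₃)–I loses I⁻: pKₐ(HI) ≈ -10
PhCH(CH₃)–Cl loses Cl⁻: pKₐ(HCl) ≈ -7
PhCH(CH₃)–ONO₂ loses NO₃⁻: pKₐ(HNO₃) ≈ -1.3
PhCH(CH₃)–OCHO loses HCOO⁻: pKₐ(HCOOH) ≈ 3.8

PhCH(CH₃)–I > PhCH(CH₃)–Cl > PhCH(CH₃)–ONO₂ > PhCH(CH₃)–OCHO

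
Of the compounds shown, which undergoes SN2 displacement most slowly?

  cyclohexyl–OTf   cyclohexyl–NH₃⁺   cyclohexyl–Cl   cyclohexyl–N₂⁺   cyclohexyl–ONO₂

Identical carbon frameworks mean the comparison reduces to leaving-group quality.
A good leaving group is a weak base: the lower the pKₐ of its conjugate acid, the more readily it departs.
cyclohexyl–N₂⁺ loses N₂: no meaningful conjugate acid; N₂ departs as an exceptionally stable neutral molecule
cyclohexyl–OTf loses OTf⁻: pKₐ(CF₃SO₃H (triflic acid)) ≈ -14
cyclohexyl–Cl loses Cl⁻: pKₐ(HCl) ≈ -7
cyclohexyl–ONO₂ loses NO₃⁻: pKₐ(HNO₃) ≈ -1.3
cyclohexyl–NH₃⁺ loses NH₃: pKₐ(NH₄⁺) ≈ 9.2

cyclohexyl–NH₃⁺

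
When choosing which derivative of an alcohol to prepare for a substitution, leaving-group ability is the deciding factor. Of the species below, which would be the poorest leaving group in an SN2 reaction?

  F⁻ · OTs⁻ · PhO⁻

PhO⁻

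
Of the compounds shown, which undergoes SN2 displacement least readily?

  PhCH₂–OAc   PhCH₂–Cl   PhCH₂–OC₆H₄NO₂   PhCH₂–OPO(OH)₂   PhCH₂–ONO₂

PhCH₂–OC₆H₄NO₂

The skeletons are identical, so relative rate is governed entirely by leaving-group ability.
Rank by basicity of the departing species: weakest base leaves most easily.
PhCH₂–Cl loses Cl⁻: pKₐ(HCl) ≈ -7
PhCH₂–ONO₂ loses NO₃⁻: pKₐ(HNO₃) ≈ -1.3
PhCH₂–OPO(OH)₂ loses H₂PO₄⁻: pKₐ(H₃PO₄) ≈ 2.1
PhCH₂–OAc loses AcO⁻: pKₐ(CH₃COOH) ≈ 4.8
PhCH₂–OC₆H₄NO₂ loses p-O₂N–C₆H₄–O⁻: pKₐ(p-nitrophenol) ≈ 7.2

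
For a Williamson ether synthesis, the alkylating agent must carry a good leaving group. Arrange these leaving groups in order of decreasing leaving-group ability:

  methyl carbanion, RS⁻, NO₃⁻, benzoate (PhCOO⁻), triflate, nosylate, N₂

N₂: no meaningful conjugate acid; N₂ departs as an exceptionally stable neutral molecule
triflate: pKₐ(CF₃SO₃H (triflic acid)) ≈ -14
nosylate: pKₐ(p-O₂NC₆H₄SO₃H) ≈ -3.5
NO₃⁻: pKₐ(HNO₃) ≈ -1.3 — resonance-delocalised over three oxygens
benzoate (PhCOO⁻): pKₐ(C₆H₅COOH) ≈ 4.2
RS⁻: pKₐ(RSH (a thiol)) ≈ 10.5
methyl carbanion: pKₐ(CH₄) ≈ 48

N₂ > triflate > nosylate > NO₃⁻ > benzoate (PhCOO⁻) > RS⁻ > methyl carbanion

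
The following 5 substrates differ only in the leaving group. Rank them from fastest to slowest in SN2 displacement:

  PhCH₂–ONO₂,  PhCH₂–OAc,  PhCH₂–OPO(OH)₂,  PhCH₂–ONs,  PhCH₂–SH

PhCH₂–ONs > PhCH₂–ONO₂ > PhCH₂–OPO(OH)₂ > PhCH₂–OAc > PhCH₂–SH

With the same alkyl group throughout, only the leaving group differentiates the rates.
Leaving-group ability tracks the stability of the departed species; conjugate-acid pKₐ is the usual yardstick (lower pKₐ → better LG).
PhCH₂–ONs loses ONs⁻: pKₐ(p-O₂NC₆H₄SO₃H) ≈ -3.5
PhCH₂–ONO₂ loses NO₃⁻: pKₐ(HNO₃) ≈ -1.3
PhCH₂–OPO(OH)₂ loses H₂PO₄⁻: pKₐ(H₃PO₄) ≈ 2.1
PhCH₂–OAc loses AcO⁻: pKₐ(CH₃COOH) ≈ 4.8
PhCH₂–SH loses HS⁻: pKₐ(H₂S) ≈ 7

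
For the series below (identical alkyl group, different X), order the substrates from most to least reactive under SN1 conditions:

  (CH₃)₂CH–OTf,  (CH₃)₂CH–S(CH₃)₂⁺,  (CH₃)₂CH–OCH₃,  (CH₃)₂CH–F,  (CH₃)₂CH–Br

(CH₃)₂CH–OTf > (CH₃)₂CH–Br > (CH₃)₂CH–S(CH₃)₂⁺ > (CH₃)₂CH–F > (CH₃)₂CH–OCH₃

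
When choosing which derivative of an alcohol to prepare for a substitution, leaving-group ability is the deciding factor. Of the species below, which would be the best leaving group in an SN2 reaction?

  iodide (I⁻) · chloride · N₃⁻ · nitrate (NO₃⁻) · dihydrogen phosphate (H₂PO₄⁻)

A good leaving group is a weak base: the lower the pKₐ of its conjugate acid, the more readily it departs.
iodide (I⁻): pKₐ(HI) ≈ -10
chloride: pKₐ(HCl) ≈ -7
nitrate (NO₃⁻): pKₐ(HNO₃) ≈ -1.3
dihydrogen phosphate (H₂PO₄⁻): pKₐ(H₃PO₄) ≈ 2.1
N₃⁻: pKₐ(HN₃) ≈ 4.7

iodide (I⁻)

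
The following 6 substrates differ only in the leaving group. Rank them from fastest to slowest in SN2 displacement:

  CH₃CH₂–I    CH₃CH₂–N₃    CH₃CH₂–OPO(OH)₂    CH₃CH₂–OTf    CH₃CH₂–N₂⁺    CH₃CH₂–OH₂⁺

With the same alkyl group throughout, only the leaving group differentiates the rates.
The more stable X⁻ (or X) is on its own — i.e. the weaker a base it is — the better a leaving group it makes.
CH₃CH₂–N₂⁺ loses N₂: no meaningful conjugate acid; N₂ departs as an exceptionally stable neutral molecule
CH₃CH₂–OTf loses OTf⁻: pKₐ(CF₃SO₃H (triflic acid)) ≈ -14
CH₃CH₂–I loses I⁻: pKₐ(HI) ≈ -10
CH₃CH₂–OH₂⁺ loses H₂O: pKₐ(H₃O⁺) ≈ -1.7
CH₃CH₂–OPO(OH)₂ loses H₂PO₄⁻: pKₐ(H₃PO₄) ≈ 2.1
CH₃CH₂–N₃ loses N₃⁻: pKₐ(HN₃) ≈ 4.7

CH₃CH₂–N₂⁺ > CH₃CH₂–OTf > CH₃CH₂–I > CH₃CH₂–OH₂⁺ > CH₃CH₂–OPO(OH)₂ > CH₃CH₂–N₃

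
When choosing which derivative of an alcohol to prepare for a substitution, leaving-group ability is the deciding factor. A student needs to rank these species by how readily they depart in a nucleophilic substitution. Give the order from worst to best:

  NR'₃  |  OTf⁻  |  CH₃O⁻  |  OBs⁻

CH₃O⁻ < NR'₃ < OBs⁻ < OTf⁻

The more stable X⁻ (or X) is on its own — i.e. the weaker a base it is — the better a leaving group it makes.
OTf⁻: pKₐ(CF₃SO₃H (triflic acid)) ≈ -14
OBs⁻: pKₐ(p-BrC₆H₄SO₃H) ≈ -2.8
NR'₃: pKₐ(R'₃NH⁺) ≈ 10.7
CH₃O⁻: pKₐ(CH₃OH) ≈ 15.5
Listed from poorest to best leaving group as asked.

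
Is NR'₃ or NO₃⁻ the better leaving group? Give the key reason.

NO₃⁻

NO₃⁻ is the better leaving group.
pKₐ(HNO₃) ≈ -1.3 versus pKₐ(R'₃NH⁺) ≈ 10.7: NO₃⁻ is the much weaker base.
Resonance-delocalised over three oxygens.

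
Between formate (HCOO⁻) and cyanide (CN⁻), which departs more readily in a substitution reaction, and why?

formate (HCOO⁻)

formate (HCOO⁻) is the better leaving group.
pKₐ(HCOOH) ≈ 3.8 versus pKₐ(HCN) ≈ 9.2: formate (HCOO⁻) is the much weaker base.
Resonance-stabilised carboxylate.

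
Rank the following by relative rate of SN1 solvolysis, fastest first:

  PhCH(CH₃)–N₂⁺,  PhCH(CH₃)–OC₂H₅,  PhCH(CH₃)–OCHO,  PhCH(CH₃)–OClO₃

PhCH(CH₃)–N₂⁺ > PhCH(CH₃)–OClO₃ > PhCH(CH₃)–OCHO > PhCH(CH₃)–OC₂H₅

Identical carbon frameworks mean the comparison reduces to leaving-group quality.
The more stable X⁻ (or X) is on its own — i.e. the weaker a base it is — the better a leaving group it makes.
PhCH(CH₃)–N₂⁺ loses N₂: no meaningful conjugate acid; N₂ departs as an exceptionally stable neutral molecule
PhCH(CH₃)–OClO₃ loses ClO₄⁻: pKₐ(HClO₄) ≈ -10
PhCH(CH₃)–OCHO loses HCOO⁻: pKₐ(HCOOH) ≈ 3.8
PhCH(CH₃)–OC₂H₅ loses CH₃CH₂O⁻: pKₐ(CH₃CH₂OH) ≈ 16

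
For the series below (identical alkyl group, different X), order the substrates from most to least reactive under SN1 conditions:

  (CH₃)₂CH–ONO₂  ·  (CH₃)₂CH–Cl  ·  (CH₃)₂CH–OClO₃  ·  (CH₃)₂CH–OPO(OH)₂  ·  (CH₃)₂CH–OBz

Same R in every case — rank the leaving groups.
The more stable X⁻ (or X) is on its own — i.e. the weaker a base it is — the better a leaving group it makes.
(CH₃)₂CH–OClO₃ loses ClO₄⁻: pKₐ(HClO₄) ≈ -10
(CH₃)₂CH–Cl loses Cl⁻: pKₐ(HCl) ≈ -7
(CH₃)₂CH–ONO₂ loses NO₃⁻: pKₐ(HNO₃) ≈ -1.3
(CH₃)₂CH–OPO(OH)₂ loses H₂PO₄⁻: pKₐ(H₃PO₄) ≈ 2.1
(CH₃)₂CH–OBz loses PhCOO⁻: pKₐ(C₆H₅COOH) ≈ 4.2

(CH₃)₂CH–OClO₃ > (CH₃)₂CH–Cl > (CH₃)₂CH–ONO₂ > (CH₃)₂CH–OPO(OH)₂ > (CH₃)₂CH–OBz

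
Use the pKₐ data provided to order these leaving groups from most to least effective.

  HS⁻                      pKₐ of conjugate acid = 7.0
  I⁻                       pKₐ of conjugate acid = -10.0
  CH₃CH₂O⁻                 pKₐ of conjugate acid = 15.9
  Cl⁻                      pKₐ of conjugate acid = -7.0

I⁻ > Cl⁻ > HS⁻ > CH₃CH₂O⁻

Lower conjugate-acid pKₐ ⇒ weaker base ⇒ better leaving group.
Sorting by the given values: I⁻ (-10.0), Cl⁻ (-7.0), HS⁻ (7.0), CH₃CH₂O⁻ (15.9).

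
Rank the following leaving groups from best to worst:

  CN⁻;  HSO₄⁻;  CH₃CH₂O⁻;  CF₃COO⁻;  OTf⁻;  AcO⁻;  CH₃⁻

OTf⁻ > HSO₄⁻ > CF₃COO⁻ > AcO⁻ > CN⁻ > CH₃CH₂O⁻ > CH₃⁻

Rank by basicity of the departing species: weakest base leaves most easily.
OTf⁻: pKₐ(CF₃SO₃H (triflic acid)) ≈ -14 — charge spread over three oxygens and a CF₃ group; the premier leaving group in synthesis
HSO₄⁻: pKₐ(H₂SO₄) ≈ -3
CF₃COO⁻: pKₐ(CF₃COOH) ≈ 0.2
AcO⁻: pKₐ(CH₃COOH) ≈ 4.8
CN⁻: pKₐ(HCN) ≈ 9.2 — sp carbon stabilises the charge somewhat, but still a poor LG
CH₃CH₂O⁻: pKₐ(CH₃CH₂OH) ≈ 16
CH₃⁻: pKₐ(CH₄) ≈ 48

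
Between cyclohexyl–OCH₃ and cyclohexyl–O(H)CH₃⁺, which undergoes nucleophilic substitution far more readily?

cyclohexyl–O(H)CH₃⁺

From cyclohexyl–OCH₃ the departing group would be CH₃O⁻ (pKₐ(CH₃OH) ≈ 15.5). Strong base; alkoxides do not leave unassisted.
From cyclohexyl–O(H)CH₃⁺ the leaving group is R'OH (pKₐ(R'OH₂⁺) ≈ -2.4). Neutral; leaves from a protonated ether (an oxonium ion, R–O(H)R'⁺).
(In practice cyclohexyl–O(H)CH₃⁺ is made from cyclohexyl–OCH₃ by protonation with concentrated HI, allowing neutral methanol, rather than methoxide, to depart.)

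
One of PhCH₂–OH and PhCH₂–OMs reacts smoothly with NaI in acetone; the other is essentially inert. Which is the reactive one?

From PhCH₂–OH the departing group would be OH⁻ (pKₐ(H₂O) ≈ 15.7). Strong base; essentially never leaves without prior activation.
From PhCH₂–OMs the leaving group is OMs⁻ (pKₐ(CH₃SO₃H (MsOH)) ≈ -1.9). Resonance-delocalised alkanesulfonate.
(In practice PhCH₂–OMs is made from PhCH₂–OH by treatment with MsCl / Et₃N, converting the hydroxyl into a mesylate.)

PhCH₂–OMs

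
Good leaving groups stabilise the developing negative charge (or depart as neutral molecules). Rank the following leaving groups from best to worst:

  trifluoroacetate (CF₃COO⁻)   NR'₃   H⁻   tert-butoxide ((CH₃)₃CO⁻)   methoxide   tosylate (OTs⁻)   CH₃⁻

Leaving-group ability tracks the stability of the departed species; conjugate-acid pKₐ is the usual yardstick (lower pKₐ → better LG).
tosylate (OTs⁻): pKₐ(p-CH₃C₆H₄SO₃H (TsOH)) ≈ -2.8
trifluoroacetate (CF₃COO⁻): pKₐ(CF₃COOH) ≈ 0.2
NR'₃: pKₐ(R'₃NH⁺) ≈ 10.7
methoxide: pKₐ(CH₃OH) ≈ 15.5
tert-butoxide ((CH₃)₃CO⁻): pKₐ(t-BuOH) ≈ 18
H⁻: pKₐ(H₂) ≈ 36
CH₃⁻: pKₐ(CH₄) ≈ 48

tosylate (OTs⁻) > trifluoroacetate (CF₃COO⁻) > NR'₃ > methoxide > tert-butoxide ((CH₃)₃CO⁻) > H⁻ > CH₃⁻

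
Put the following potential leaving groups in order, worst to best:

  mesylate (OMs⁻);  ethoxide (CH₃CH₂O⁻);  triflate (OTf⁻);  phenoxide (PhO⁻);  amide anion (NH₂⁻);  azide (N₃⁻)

amide anion (NH₂⁻) < ethoxide (CH₃CH₂O⁻) < phenoxide (PhO⁻) < azide (N₃⁻) < mesylate (OMs⁻) < triflate (OTf⁻)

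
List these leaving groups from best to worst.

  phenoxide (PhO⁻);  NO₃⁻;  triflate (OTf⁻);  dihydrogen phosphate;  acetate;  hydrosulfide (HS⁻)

triflate (OTf⁻): pKₐ(CF₃SO₃H (triflic acid)) ≈ -14 — charge spread over three oxygens and a CF₃ group; the premier leaving group in synthesis
NO₃⁻: pKₐ(HNO₃) ≈ -1.3 — resonance-delocalised over three oxygens
dihydrogen phosphate: pKₐ(H₃PO₄) ≈ 2.1 — moderate base; biological leaving group after further activation
acetate: pKₐ(CH₃COOH) ≈ 4.8 — resonance-stabilised but still a weak base
hydrosulfide (HS⁻): pKₐ(H₂S) ≈ 7 — larger and more polarisable than the oxygen analogue
phenoxide (PhO⁻): pKₐ(C₆H₅OH (phenol)) ≈ 10 — resonance into the ring helps, but still a poor LG

triflate (OTf⁻) > NO₃⁻ > dihydrogen phosphate > acetate > hydrosulfide (HS⁻) > phenoxide (PhO⁻)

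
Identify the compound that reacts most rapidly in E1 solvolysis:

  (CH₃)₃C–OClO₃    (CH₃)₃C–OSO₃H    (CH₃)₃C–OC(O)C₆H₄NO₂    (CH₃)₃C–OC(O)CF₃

(CH₃)₃C–OClO₃

Same R in every case — rank the leaving groups.
The more stable X⁻ (or X) is on its own — i.e. the weaker a base it is — the better a leaving group it makes.
(CH₃)₃C–OClO₃ loses ClO₄⁻: pKₐ(HClO₄) ≈ -10
(CH₃)₃C–OSO₃H loses HSO₄⁻: pKₐ(H₂SO₄) ≈ -3
(CH₃)₃C–OC(O)CF₃ loses CF₃COO⁻: pKₐ(CF₃COOH) ≈ 0.2
(CH₃)₃C–OC(O)C₆H₄NO₂ loses p-O₂N–C₆H₄–COO⁻: pKₐ(p-nitrobenzoic acid) ≈ 3.4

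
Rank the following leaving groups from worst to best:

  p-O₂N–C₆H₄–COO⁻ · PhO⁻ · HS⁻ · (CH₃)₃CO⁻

p-O₂N–C₆H₄–COO⁻: pKₐ(p-nitrobenzoic acid) ≈ 3.4
HS⁻: pKₐ(H₂S) ≈ 7
PhO⁻: pKₐ(C₆H₅OH (phenol)) ≈ 10
(CH₃)₃CO⁻: pKₐ(t-BuOH) ≈ 18
Listed from poorest to best leaving group as asked.

(CH₃)₃CO⁻ < PhO⁻ < HS⁻ < p-O₂N–C₆H₄–COO⁻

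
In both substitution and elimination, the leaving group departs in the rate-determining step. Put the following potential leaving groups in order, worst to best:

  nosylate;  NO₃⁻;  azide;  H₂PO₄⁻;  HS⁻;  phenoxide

phenoxide < HS⁻ < azide < H₂PO₄⁻ < NO₃⁻ < nosylate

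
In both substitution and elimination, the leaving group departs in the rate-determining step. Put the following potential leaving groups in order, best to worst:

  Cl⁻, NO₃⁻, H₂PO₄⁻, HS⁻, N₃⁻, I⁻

I⁻ > Cl⁻ > NO₃⁻ > H₂PO₄⁻ > N₃⁻ > HS⁻

I⁻: pKₐ(HI) ≈ -10 — large, highly polarisable; very weak base
Cl⁻: pKₐ(HCl) ≈ -7 — moderately weak base
NO₃⁻: pKₐ(HNO₃) ≈ -1.3 — resonance-delocalised over three oxygens
H₂PO₄⁻: pKₐ(H₃PO₄) ≈ 2.1 — moderate base; biological leaving group after further activation
N₃⁻: pKₐ(HN₃) ≈ 4.7
HS⁻: pKₐ(H₂S) ≈ 7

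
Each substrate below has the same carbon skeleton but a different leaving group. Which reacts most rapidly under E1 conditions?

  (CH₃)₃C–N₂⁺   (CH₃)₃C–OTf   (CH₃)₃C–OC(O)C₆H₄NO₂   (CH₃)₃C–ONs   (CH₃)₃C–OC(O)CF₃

The skeletons are identical, so relative rate is governed entirely by leaving-group ability.
Leaving-group ability tracks the stability of the departed species; conjugate-acid pKₐ is the usual yardstick (lower pKₐ → better LG).
(CH₃)₃C–N₂⁺ loses N₂: no meaningful conjugate acid; N₂ departs as an exceptionally stable neutral molecule
(CH₃)₃C–OTf loses OTf⁻: pKₐ(CF₃SO₃H (triflic acid)) ≈ -14
(CH₃)₃C–ONs loses ONs⁻: pKₐ(p-O₂NC₆H₄SO₃H) ≈ -3.5
(CH₃)₃C–OC(O)CF₃ loses CF₃COO⁻: pKₐ(CF₃COOH) ≈ 0.2
(CH₃)₃C–OC(O)C₆H₄NO₂ loses p-O₂N–C₆H₄–COO⁻: pKₐ(p-nitrobenzoic acid) ≈ 3.4

(CH₃)₃C–N₂⁺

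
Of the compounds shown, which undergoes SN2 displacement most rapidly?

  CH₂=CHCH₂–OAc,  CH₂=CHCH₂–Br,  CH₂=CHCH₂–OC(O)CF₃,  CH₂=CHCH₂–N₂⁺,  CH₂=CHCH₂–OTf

With the same alkyl group throughout, only the leaving group differentiates the rates.
A good leaving group is a weak base: the lower the pKₐ of its conjugate acid, the more readily it departs.
CH₂=CHCH₂–N₂⁺ loses N₂: no meaningful conjugate acid; N₂ departs as an exceptionally stable neutral molecule
CH₂=CHCH₂–OTf loses OTf⁻: pKₐ(CF₃SO₃H (triflic acid)) ≈ -14
CH₂=CHCH₂–Br loses Br⁻: pKₐ(HBr) ≈ -9
CH₂=CHCH₂–OC(O)CF₃ loses CF₃COO⁻: pKₐ(CF₃COOH) ≈ 0.2
CH₂=CHCH₂–OAc loses AcO⁻: pKₐ(CH₃COOH) ≈ 4.8

CH₂=CHCH₂–N₂⁺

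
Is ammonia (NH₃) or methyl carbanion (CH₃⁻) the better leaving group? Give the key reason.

ammonia (NH₃)

ammonia (NH₃) is the better leaving group.
pKₐ(NH₄⁺) ≈ 9.2 versus pKₐ(CH₄) ≈ 48: ammonia (NH₃) is the much weaker base.
Neutral but moderately basic; leaves from R–NH₃⁺.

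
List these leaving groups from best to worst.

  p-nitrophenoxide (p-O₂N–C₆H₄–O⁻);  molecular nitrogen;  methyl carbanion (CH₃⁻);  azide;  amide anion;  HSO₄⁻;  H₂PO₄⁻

Leaving-group ability tracks the stability of the departed species; conjugate-acid pKₐ is the usual yardstick (lower pKₐ → better LG).
molecular nitrogen: no meaningful conjugate acid; N₂ departs as an exceptionally stable neutral molecule
HSO₄⁻: pKₐ(H₂SO₄) ≈ -3 — conjugate base of a strong mineral acid
H₂PO₄⁻: pKₐ(H₃PO₄) ≈ 2.1 — moderate base; biological leaving group after further activation
azide: pKₐ(HN₃) ≈ 4.7
p-nitrophenoxide (p-O₂N–C₆H₄–O⁻): pKₐ(p-nitrophenol) ≈ 7.2
amide anion: pKₐ(NH₃) ≈ 38 — extremely strong base; never a leaving group
methyl carbanion (CH₃⁻): pKₐ(CH₄) ≈ 48 — unstabilised carbanion; the worst conceivable leaving group

molecular nitrogen > HSO₄⁻ > H₂PO₄⁻ > azide > p-nitrophenoxide (p-O₂N–C₆H₄–O⁻) > amide anion > methyl carbanion (CH₃⁻)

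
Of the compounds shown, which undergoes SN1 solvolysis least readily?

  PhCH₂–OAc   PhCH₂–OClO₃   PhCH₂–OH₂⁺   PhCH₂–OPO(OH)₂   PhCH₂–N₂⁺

PhCH₂–OAc

With the same alkyl group throughout, only the leaving group differentiates the rates.
Leaving-group ability tracks the stability of the departed species; conjugate-acid pKₐ is the usual yardstick (lower pKₐ → better LG).
PhCH₂–N₂⁺ loses N₂: no meaningful conjugate acid; N₂ departs as an exceptionally stable neutral molecule
PhCH₂–OClO₃ loses ClO₄⁻: pKₐ(HClO₄) ≈ -10
PhCH₂–OH₂⁺ loses H₂O: pKₐ(H₃O⁺) ≈ -1.7
PhCH₂–OPO(OH)₂ loses H₂PO₄⁻: pKₐ(H₃PO₄) ≈ 2.1
PhCH₂–OAc loses AcO⁻: pKₐ(CH₃COOH) ≈ 4.8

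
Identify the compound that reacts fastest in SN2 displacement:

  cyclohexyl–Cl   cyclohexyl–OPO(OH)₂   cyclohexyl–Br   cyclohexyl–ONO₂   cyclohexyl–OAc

The skeletons are identical, so relative rate is governed entirely by leaving-group ability.
Leaving-group ability tracks the stability of the departed species; conjugate-acid pKₐ is the usual yardstick (lower pKₐ → better LG).
cyclohexyl–Br loses Br⁻: pKₐ(HBr) ≈ -9
cyclohexyl–Cl loses Cl⁻: pKₐ(HCl) ≈ -7
cyclohexyl–ONO₂ loses NO₃⁻: pKₐ(HNO₃) ≈ -1.3
cyclohexyl–OPO(OH)₂ loses H₂PO₄⁻: pKₐ(H₃PO₄) ≈ 2.1
cyclohexyl–OAc loses AcO⁻: pKₐ(CH₃COOH) ≈ 4.8

cyclohexyl–Br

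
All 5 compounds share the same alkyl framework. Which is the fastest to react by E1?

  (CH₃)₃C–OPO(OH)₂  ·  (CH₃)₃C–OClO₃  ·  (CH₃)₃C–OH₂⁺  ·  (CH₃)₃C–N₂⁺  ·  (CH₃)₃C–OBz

(CH₃)₃C–N₂⁺

Identical carbon frameworks mean the comparison reduces to leaving-group quality.
The more stable X⁻ (or X) is on its own — i.e. the weaker a base it is — the better a leaving group it makes.
(CH₃)₃C–N₂⁺ loses N₂: no meaningful conjugate acid; N₂ departs as an exceptionally stable neutral molecule
(CH₃)₃C–OClO₃ loses ClO₄⁻: pKₐ(HClO₄) ≈ -10
(CH₃)₃C–OH₂⁺ loses H₂O: pKₐ(H₃O⁺) ≈ -1.7
(CH₃)₃C–OPO(OH)₂ loses H₂PO₄⁻: pKₐ(H₃PO₄) ≈ 2.1
(CH₃)₃C–OBz loses PhCOO⁻: pKₐ(C₆H₅COOH) ≈ 4.2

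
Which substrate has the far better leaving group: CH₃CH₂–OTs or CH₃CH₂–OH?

CH₃CH₂–OTs

From CH₃CH₂–OH the departing group would be OH⁻ (pKₐ(H₂O) ≈ 15.7). Strong base; essentially never leaves without prior activation.
From CH₃CH₂–OTs the leaving group is OTs⁻ (pKₐ(p-CH₃C₆H₄SO₃H (TsOH)) ≈ -2.8). Resonance-delocalised arenesulfonate.
(In practice CH₃CH₂–OTs is made from CH₃CH₂–OH by treatment with TsCl / pyridine, converting the hydroxyl into a tosylate.)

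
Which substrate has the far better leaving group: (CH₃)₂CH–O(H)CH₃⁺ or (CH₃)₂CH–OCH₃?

(CH₃)₂CH–O(H)CH₃⁺

From (CH₃)₂CH–OCH₃ the departing group would be CH₃O⁻ (pKₐ(CH₃OH) ≈ 15.5). Strong base; alkoxides do not leave unassisted.
From (CH₃)₂CH–O(H)CH₃⁺ the leaving group is R'OH (pKₐ(R'OH₂⁺) ≈ -2.4). Neutral; leaves from a protonated ether (an oxonium ion, R–O(H)R'⁺).
(In practice (CH₃)₂CH–O(H)CH₃⁺ is made from (CH₃)₂CH–OCH₃ by protonation with concentrated HI, allowing neutral methanol, rather than methoxide, to depart.)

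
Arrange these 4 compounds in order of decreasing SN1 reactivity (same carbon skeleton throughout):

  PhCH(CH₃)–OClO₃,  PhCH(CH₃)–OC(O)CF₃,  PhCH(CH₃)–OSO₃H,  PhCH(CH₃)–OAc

PhCH(CH₃)–OClO₃ > PhCH(CH₃)–OSO₃H > PhCH(CH₃)–OC(O)CF₃ > PhCH(CH₃)–OAc

With the same alkyl group throughout, only the leaving group differentiates the rates.
The more stable X⁻ (or X) is on its own — i.e. the weaker a base it is — the better a leaving group it makes.
PhCH(CH₃)–OClO₃ loses ClO₄⁻: pKₐ(HClO₄) ≈ -10
PhCH(CH₃)–OSO₃H loses HSO₄⁻: pKₐ(H₂SO₄) ≈ -3
PhCH(CH₃)–OC(O)CF₃ loses CF₃COO⁻: pKₐ(CF₃COOH) ≈ 0.2
PhCH(CH₃)–OAc loses AcO⁻: pKₐ(CH₃COOH) ≈ 4.8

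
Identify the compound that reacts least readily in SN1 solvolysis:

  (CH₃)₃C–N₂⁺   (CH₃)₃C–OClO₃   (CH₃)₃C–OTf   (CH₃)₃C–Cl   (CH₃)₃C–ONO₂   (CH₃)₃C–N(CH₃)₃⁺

(CH₃)₃C–N(CH₃)₃⁺

With the same alkyl group throughout, only the leaving group differentiates the rates.
Rank by basicity of the departing species: weakest base leaves most easily.
(CH₃)₃C–N₂⁺ loses N₂: no meaningful conjugate acid; N₂ departs as an exceptionally stable neutral molecule
(CH₃)₃C–OTf loses OTf⁻: pKₐ(CF₃SO₃H (triflic acid)) ≈ -14
(CH₃)₃C–OClO₃ loses ClO₄⁻: pKₐ(HClO₄) ≈ -10
(CH₃)₃C–Cl loses Cl⁻: pKₐ(HCl) ≈ -7
(CH₃)₃C–ONO₂ loses NO₃⁻: pKₐ(HNO₃) ≈ -1.3
(CH₃)₃C–N(CH₃)₃⁺ loses NR'₃: pKₐ(R'₃NH⁺) ≈ 10.7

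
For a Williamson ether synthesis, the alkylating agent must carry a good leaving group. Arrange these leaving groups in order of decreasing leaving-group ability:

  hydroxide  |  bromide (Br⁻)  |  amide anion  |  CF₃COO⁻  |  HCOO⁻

bromide (Br⁻) > CF₃COO⁻ > HCOO⁻ > hydroxide > amide anion

A good leaving group is a weak base: the lower the pKₐ of its conjugate acid, the more readily it departs.
bromide (Br⁻): pKₐ(HBr) ≈ -9
CF₃COO⁻: pKₐ(CF₃COOH) ≈ 0.2 — strongly electron-withdrawing CF₃ stabilises the carboxylate
HCOO⁻: pKₐ(HCOOH) ≈ 3.8
hydroxide: pKₐ(H₂O) ≈ 15.7 — strong base; essentially never leaves without prior activation
amide anion: pKₐ(NH₃) ≈ 38 — extremely strong base; never a leaving group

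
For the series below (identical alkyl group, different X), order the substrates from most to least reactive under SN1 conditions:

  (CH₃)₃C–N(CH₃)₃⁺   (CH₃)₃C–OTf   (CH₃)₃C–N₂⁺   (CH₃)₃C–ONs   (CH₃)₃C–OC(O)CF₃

(CH₃)₃C–N₂⁺ > (CH₃)₃C–OTf > (CH₃)₃C–ONs > (CH₃)₃C–OC(O)CF₃ > (CH₃)₃C–N(CH₃)₃⁺

Same R in every case — rank the leaving groups.
The more stable X⁻ (or X) is on its own — i.e. the weaker a base it is — the better a leaving group it makes.
(CH₃)₃C–N₂⁺ loses N₂: no meaningful conjugate acid; N₂ departs as an exceptionally stable neutral molecule
(CH₃)₃C–OTf loses OTf⁻: pKₐ(CF₃SO₃H (triflic acid)) ≈ -14
(CH₃)₃C–ONs loses ONs⁻: pKₐ(p-O₂NC₆H₄SO₃H) ≈ -3.5
(CH₃)₃C–OC(O)CF₃ loses CF₃COO⁻: pKₐ(CF₃COOH) ≈ 0.2
(CH₃)₃C–N(CH₃)₃⁺ loses NR'₃: pKₐ(R'₃NH⁺) ≈ 10.7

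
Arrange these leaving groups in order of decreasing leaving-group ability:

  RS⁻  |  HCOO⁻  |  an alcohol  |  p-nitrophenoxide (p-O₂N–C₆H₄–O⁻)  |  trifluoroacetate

Leaving-group ability tracks the stability of the departed species; conjugate-acid pKₐ is the usual yardstick (lower pKₐ → better LG).
an alcohol: pKₐ(R'OH₂⁺) ≈ -2.4
trifluoroacetate: pKₐ(CF₃COOH) ≈ 0.2
HCOO⁻: pKₐ(HCOOH) ≈ 3.8
p-nitrophenoxide (p-O₂N–C₆H₄–O⁻): pKₐ(p-nitrophenol) ≈ 7.2
RS⁻: pKₐ(RSH (a thiol)) ≈ 10.5

an alcohol > trifluoroacetate > HCOO⁻ > p-nitrophenoxide (p-O₂N–C₆H₄–O⁻) > RS⁻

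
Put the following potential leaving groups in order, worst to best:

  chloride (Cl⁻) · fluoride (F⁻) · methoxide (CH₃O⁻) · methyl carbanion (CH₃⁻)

A good leaving group is a weak base: the lower the pKₐ of its conjugate acid, the more readily it departs.
chloride (Cl⁻): pKₐ(HCl) ≈ -7 — moderately weak base
fluoride (F⁻): pKₐ(HF) ≈ 3.2 — small and strongly basic; the poor halide leaving group
methoxide (CH₃O⁻): pKₐ(CH₃OH) ≈ 15.5
methyl carbanion (CH₃⁻): pKₐ(CH₄) ≈ 48
Reversing gives the worst-to-best order requested.

methyl carbanion (CH₃⁻) < methoxide (CH₃O⁻) < fluoride (F⁻) < chloride (Cl⁻)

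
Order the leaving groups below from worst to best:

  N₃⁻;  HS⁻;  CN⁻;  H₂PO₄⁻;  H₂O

H₂O: pKₐ(H₃O⁺) ≈ -1.7
H₂PO₄⁻: pKₐ(H₃PO₄) ≈ 2.1
N₃⁻: pKₐ(HN₃) ≈ 4.7
HS⁻: pKₐ(H₂S) ≈ 7
CN⁻: pKₐ(HCN) ≈ 9.2
The question asks for worst first, so the sequence is read in increasing leaving-group ability.

CN⁻ < HS⁻ < N₃⁻ < H₂PO₄⁻ < H₂O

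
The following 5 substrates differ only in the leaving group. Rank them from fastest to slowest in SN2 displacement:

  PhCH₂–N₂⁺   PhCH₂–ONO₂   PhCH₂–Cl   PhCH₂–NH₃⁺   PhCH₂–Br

PhCH₂–N₂⁺ > PhCH₂–Br > PhCH₂–Cl > PhCH₂–ONO₂ > PhCH₂–NH₃⁺

Same R in every case — rank the leaving groups.
Leaving-group ability tracks the stability of the departed species; conjugate-acid pKₐ is the usual yardstick (lower pKₐ → better LG).
PhCH₂–N₂⁺ loses N₂: no meaningful conjugate acid; N₂ departs as an exceptionally stable neutral molecule
PhCH₂–Br loses Br⁻: pKₐ(HBr) ≈ -9
PhCH₂–Cl loses Cl⁻: pKₐ(HCl) ≈ -7
PhCH₂–ONO₂ loses NO₃⁻: pKₐ(HNO₃) ≈ -1.3
PhCH₂–NH₃⁺ loses NH₃: pKₐ(NH₄⁺) ≈ 9.2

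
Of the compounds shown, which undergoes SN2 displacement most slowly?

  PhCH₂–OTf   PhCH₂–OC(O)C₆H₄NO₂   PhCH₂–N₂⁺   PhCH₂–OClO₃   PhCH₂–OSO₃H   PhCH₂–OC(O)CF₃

PhCH₂–OC(O)C₆H₄NO₂

The skeletons are identical, so relative rate is governed entirely by leaving-group ability.
The more stable X⁻ (or X) is on its own — i.e. the weaker a base it is — the better a leaving group it makes.
PhCH₂–N₂⁺ loses N₂: no meaningful conjugate acid; N₂ departs as an exceptionally stable neutral molecule
PhCH₂–OTf loses OTf⁻: pKₐ(CF₃SO₃H (triflic acid)) ≈ -14
PhCH₂–OClO₃ loses ClO₄⁻: pKₐ(HClO₄) ≈ -10
PhCH₂–OSO₃H loses HSO₄⁻: pKₐ(H₂SO₄) ≈ -3
PhCH₂–OC(O)CF₃ loses CF₃COO⁻: pKₐ(CF₃COOH) ≈ 0.2
PhCH₂–OC(O)C₆H₄NO₂ loses p-O₂N–C₆H₄–COO⁻: pKₐ(p-nitrobenzoic acid) ≈ 3.4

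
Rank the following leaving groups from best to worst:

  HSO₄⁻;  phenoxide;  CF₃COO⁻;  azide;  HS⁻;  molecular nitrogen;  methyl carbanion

The more stable X⁻ (or X) is on its own — i.e. the weaker a base it is — the better a leaving group it makes.
molecular nitrogen: no meaningful conjugate acid; N₂ departs as an exceptionally stable neutral molecule
HSO₄⁻: pKₐ(H₂SO₄) ≈ -3
CF₃COO⁻: pKₐ(CF₃COOH) ≈ 0.2
azide: pKₐ(HN₃) ≈ 4.7
HS⁻: pKₐ(H₂S) ≈ 7
phenoxide: pKₐ(C₆H₅OH (phenol)) ≈ 10
methyl carbanion: pKₐ(CH₄) ≈ 48

molecular nitrogen > HSO₄⁻ > CF₃COO⁻ > azide > HS⁻ > phenoxide > methyl carbanion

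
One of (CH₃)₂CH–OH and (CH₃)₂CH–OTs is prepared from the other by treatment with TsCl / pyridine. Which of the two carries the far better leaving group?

(CH₃)₂CH–OTs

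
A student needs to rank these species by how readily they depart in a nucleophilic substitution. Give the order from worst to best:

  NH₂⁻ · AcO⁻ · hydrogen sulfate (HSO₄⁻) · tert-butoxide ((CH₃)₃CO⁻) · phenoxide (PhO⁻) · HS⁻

NH₂⁻ < tert-butoxide ((CH₃)₃CO⁻) < phenoxide (PhO⁻) < HS⁻ < AcO⁻ < hydrogen sulfate (HSO₄⁻)

Leaving-group ability tracks the stability of the departed species; conjugate-acid pKₐ is the usual yardstick (lower pKₐ → better LG).
hydrogen sulfate (HSO₄⁻): pKₐ(H₂SO₄) ≈ -3
AcO⁻: pKₐ(CH₃COOH) ≈ 4.8
HS⁻: pKₐ(H₂S) ≈ 7
phenoxide (PhO⁻): pKₐ(C₆H₅OH (phenol)) ≈ 10
tert-butoxide ((CH₃)₃CO⁻): pKₐ(t-BuOH) ≈ 18
NH₂⁻: pKₐ(NH₃) ≈ 38
Listed from poorest to best leaving group as asked.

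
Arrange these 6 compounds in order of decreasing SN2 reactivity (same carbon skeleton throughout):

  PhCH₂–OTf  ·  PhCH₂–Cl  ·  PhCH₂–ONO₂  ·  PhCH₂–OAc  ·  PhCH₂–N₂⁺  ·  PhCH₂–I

With the same alkyl group throughout, only the leaving group differentiates the rates.
Rank by basicity of the departing species: weakest base leaves most easily.
PhCH₂–N₂⁺ loses N₂: no meaningful conjugate acid; N₂ departs as an exceptionally stable neutral molecule
PhCH₂–OTf loses OTf⁻: pKₐ(CF₃SO₃H (triflic acid)) ≈ -14
PhCH₂–I loses I⁻: pKₐ(HI) ≈ -10
PhCH₂–Cl loses Cl⁻: pKₐ(HCl) ≈ -7
PhCH₂–ONO₂ loses NO₃⁻: pKₐ(HNO₃) ≈ -1.3
PhCH₂–OAc loses AcO⁻: pKₐ(CH₃COOH) ≈ 4.8

PhCH₂–N₂⁺ > PhCH₂–OTf > PhCH₂–I > PhCH₂–Cl > PhCH₂–ONO₂ > PhCH₂–OAc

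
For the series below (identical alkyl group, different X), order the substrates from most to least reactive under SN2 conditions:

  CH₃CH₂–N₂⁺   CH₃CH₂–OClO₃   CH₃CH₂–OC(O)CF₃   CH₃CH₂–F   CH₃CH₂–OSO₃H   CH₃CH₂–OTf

With the same alkyl group throughout, only the leaving group differentiates the rates.
The more stable X⁻ (or X) is on its own — i.e. the weaker a base it is — the better a leaving group it makes.
CH₃CH₂–N₂⁺ loses N₂: no meaningful conjugate acid; N₂ departs as an exceptionally stable neutral molecule
CH₃CH₂–OTf loses OTf⁻: pKₐ(CF₃SO₃H (triflic acid)) ≈ -14
CH₃CH₂–OClO₃ loses ClO₄⁻: pKₐ(HClO₄) ≈ -10
CH₃CH₂–OSO₃H loses HSO₄⁻: pKₐ(H₂SO₄) ≈ -3
CH₃CH₂–OC(O)CF₃ loses CF₃COO⁻: pKₐ(CF₃COOH) ≈ 0.2
CH₃CH₂–F loses F⁻: pKₐ(HF) ≈ 3.2

CH₃CH₂–N₂⁺ > CH₃CH₂–OTf > CH₃CH₂–OClO₃ > CH₃CH₂–OSO₃H > CH₃CH₂–OC(O)CF₃ > CH₃CH₂–F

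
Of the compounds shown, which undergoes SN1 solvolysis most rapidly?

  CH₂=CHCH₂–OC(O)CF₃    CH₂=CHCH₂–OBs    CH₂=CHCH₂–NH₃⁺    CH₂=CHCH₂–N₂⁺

Same R in every case — rank the leaving groups.
The more stable X⁻ (or X) is on its own — i.e. the weaker a base it is — the better a leaving group it makes.
CH₂=CHCH₂–N₂⁺ loses N₂: no meaningful conjugate acid; N₂ departs as an exceptionally stable neutral molecule
CH₂=CHCH₂–OBs loses OBs⁻: pKₐ(p-BrC₆H₄SO₃H) ≈ -2.8
CH₂=CHCH₂–OC(O)CF₃ loses CF₃COO⁻: pKₐ(CF₃COOH) ≈ 0.2
CH₂=CHCH₂–NH₃⁺ loses NH₃: pKₐ(NH₄⁺) ≈ 9.2

CH₂=CHCH₂–N₂⁺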